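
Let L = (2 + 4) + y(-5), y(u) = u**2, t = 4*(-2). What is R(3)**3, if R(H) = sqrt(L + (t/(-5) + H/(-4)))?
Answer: 4459*sqrt(65)/200 ≈ 179.75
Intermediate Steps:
t = -8
L = 31 (L = (2 + 4) + (-5)**2 = 6 + 25 = 31)
R(H) = sqrt(163/5 - H/4) (R(H) = sqrt(31 + (-8/(-5) + H/(-4))) = sqrt(31 + (-8*(-1/5) + H*(-1/4))) = sqrt(31 + (8/5 - H/4)) = sqrt(163/5 - H/4))
R(3)**3 = (sqrt(3260 - 25*3)/10)**3 = (sqrt(3260 - 75)/10)**3 = (sqrt(3185)/10)**3 = ((7*sqrt(65))/10)**3 = (7*sqrt(65)/10)**3 = 4459*sqrt(65)/200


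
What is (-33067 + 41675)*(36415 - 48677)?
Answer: -105551296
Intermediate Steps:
(-33067 + 41675)*(36415 - 48677) = 8608*(-12262) = -105551296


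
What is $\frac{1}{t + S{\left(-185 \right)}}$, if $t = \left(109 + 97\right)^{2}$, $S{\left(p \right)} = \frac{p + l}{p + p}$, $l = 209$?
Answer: $\frac{185}{7850648} \approx 2.3565 \cdot 10^{-5}$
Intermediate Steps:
$S{\left(p \right)} = \frac{209 + p}{2 p}$ ($S{\left(p \right)} = \frac{p + 209}{p + p} = \frac{209 + p}{2 p}$)
$t = 42436$ ($t = 206^{2} = 42436$)
$\frac{1}{t + S{\left(-185 \right)}} = \frac{1}{42436 + \frac{209 - 185}{2 \left(-185\right)}} = \frac{1}{42436 + \frac{1}{2} \left(- \frac{1}{185}\right) 24} = \frac{1}{42436 - \frac{12}{185}} = \frac{1}{\frac{7850648}{185}} = \frac{185}{7850648}$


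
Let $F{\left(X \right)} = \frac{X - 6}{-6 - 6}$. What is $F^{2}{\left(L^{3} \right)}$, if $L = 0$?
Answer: $\frac{1}{4} \approx 0.25$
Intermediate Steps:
$F{\left(X \right)} = \frac{1}{2} - \frac{X}{12}$ ($F{\left(X \right)} = \frac{-6 + X}{-12} = \left(-6 + X\right) \left(- \frac{1}{12}\right) = \frac{1}{2} - \frac{X}{12}$)
$F^{2}{\left(L^{3} \right)} = \left(\frac{1}{2} - \frac{0^{3}}{12}\right)^{2} = \left(\frac{1}{2} - 0\right)^{2} = \left(\frac{1}{2} + 0\right)^{2} = \left(\frac{1}{2}\right)^{2} = \frac{1}{4}$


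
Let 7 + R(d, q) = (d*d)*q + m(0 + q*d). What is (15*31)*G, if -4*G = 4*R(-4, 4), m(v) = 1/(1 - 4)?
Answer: -26350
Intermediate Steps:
m(v) = -⅓ (m(v) = 1/(-3) = -⅓)
R(d, q) = -22/3 + q*d² (R(d, q) = -7 + ((d*d)*q - ⅓) = -7 + (d²*q - ⅓) = -7 + (q*d² - ⅓) = -7 + (-⅓ + q*d²) = -22/3 + q*d²)
G = -170/3 (G = -(-22/3 + 4*(-4)²) = -(-22/3 + 4*16) = -(-22/3 + 64) = -170/3 ≈ -56.667)
(15*31)*G = (15*31)*(-170/3) = 465*(-170/3) = -26350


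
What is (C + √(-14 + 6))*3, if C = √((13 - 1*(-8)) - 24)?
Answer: 3*I*(√3 + 2*√2) ≈ 13.681*I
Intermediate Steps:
C = I*√3 (C = √((13 + 8) - 24) = √(21 - 24) = √(-3) = I*√3 ≈ 1.732*I)
(C + √(-14 + 6))*3 = (I*√3 + √(-14 + 6))*3 = (I*√3 + √(-8))*3 = (I*√3 + 2*I*√2)*3 = 3*I*√3 + 6*I*√2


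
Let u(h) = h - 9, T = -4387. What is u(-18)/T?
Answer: 27/4387 ≈ 0.0061545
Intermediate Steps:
u(h) = -9 + h
u(-18)/T = (-9 - 18)/(-4387) = -27*(-1/4387) = 27/4387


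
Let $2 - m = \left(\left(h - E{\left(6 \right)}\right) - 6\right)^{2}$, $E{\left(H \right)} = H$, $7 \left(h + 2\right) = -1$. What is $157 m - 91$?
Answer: $- \frac{1527830}{49} \approx -31180.0$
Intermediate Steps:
$h = - \frac{15}{7}$ ($h = -2 + \frac{1}{7} \left(-1\right) = -2 - \frac{1}{7} = - \frac{15}{7} \approx -2.1429$)
$m = - \frac{9703}{49}$ ($m = 2 - \left(\left(- \frac{15}{7} - 6\right) - 6\right)^{2} = 2 - \left(- \frac{57}{7} - 6\right)^{2} = 2 - \left(- \frac{99}{7}\right)^{2} = 2 - \frac{9801}{49} = - \frac{9703}{49} \approx -198.02$)
$157 m - 91 = 157 \left(- \frac{9703}{49}\right) - 91 = - \frac{1523371}{49} - 91 = - \frac{1527830}{49}$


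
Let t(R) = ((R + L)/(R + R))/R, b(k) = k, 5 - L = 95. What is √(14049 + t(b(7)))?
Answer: √2753438/14 ≈ 118.52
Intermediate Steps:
L = -90 (L = 5 - 1*95 = 5 - 95 = -90)
t(R) = (-90 + R)/(2*R²) (t(R) = ((R - 90)/(R + R))/R = ((-90 + R)/((2*R)))/R = ((-90 + R)*(1/(2*R)))/R = ((-90 + R)/(2*R))/R = (-90 + R)/(2*R²))
√(14049 + t(b(7))) = √(14049 + (½)*(-90 + 7)/7²) = √(14049 + (½)*(1/49)*(-83)) = √(14049 - 83/98) = √(1376719/98) = √2753438/14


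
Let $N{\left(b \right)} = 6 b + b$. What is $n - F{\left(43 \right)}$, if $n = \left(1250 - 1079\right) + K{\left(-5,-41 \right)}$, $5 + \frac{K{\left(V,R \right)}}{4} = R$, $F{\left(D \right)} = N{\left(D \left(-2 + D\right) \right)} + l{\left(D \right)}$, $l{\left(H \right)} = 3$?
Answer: $-12357$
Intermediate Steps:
$N{\left(b \right)} = 7 b$
$F{\left(D \right)} = 3 + 7 D \left(-2 + D\right)$ ($F{\left(D \right)} = 7 D \left(-2 + D\right) + 3 = 3 + 7 D \left(-2 + D\right)$)
$K{\left(V,R \right)} = -20 + 4 R$
$n = -13$ ($n = \left(1250 - 1079\right) + \left(-20 + 4 \left(-41\right)\right) = 171 - 184 = -13$)
$n - F{\left(43 \right)} = -13 - \left(3 + 7 \cdot 43 \left(-2 + 43\right)\right) = -13 - \left(3 + 7 \cdot 43 \cdot 41\right) = -13 - \left(3 + 12341\right) = -13 - 12344 = -12357$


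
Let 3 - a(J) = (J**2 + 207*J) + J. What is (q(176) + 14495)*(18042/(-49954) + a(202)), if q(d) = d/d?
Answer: -29985399718080/24977 ≈ -1.2005e+9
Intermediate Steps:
q(d) = 1
a(J) = 3 - J**2 - 208*J (a(J) = 3 - ((J**2 + 207*J) + J) = 3 - (J**2 + 208*J) = 3 + (-J**2 - 208*J) = 3 - J**2 - 208*J)
(q(176) + 14495)*(18042/(-49954) + a(202)) = (1 + 14495)*(18042/(-49954) + (3 - 1*202**2 - 208*202)) = 14496*(18042*(-1/49954) + (3 - 1*40804 - 42016)) = 14496*(-9021/24977 + (3 - 40804 - 42016)) = 14496*(-9021/24977 - 82817) = 14496*(-2068529230/24977) = -29985399718080/24977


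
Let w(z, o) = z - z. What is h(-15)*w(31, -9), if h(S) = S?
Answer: 0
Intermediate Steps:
w(z, o) = 0
h(-15)*w(31, -9) = -15*0 = 0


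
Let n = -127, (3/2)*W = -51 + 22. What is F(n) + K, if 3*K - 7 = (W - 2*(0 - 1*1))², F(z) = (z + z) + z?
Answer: -7520/27 ≈ -278.52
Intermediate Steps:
W = -58/3 (W = 2*(-51 + 22)/3 = (⅔)*(-29) = -58/3 ≈ -19.333)
F(z) = 3*z (F(z) = 2*z + z = 3*z)
K = 2767/27 (K = 7/3 + (-58/3 - 2*(0 - 1*1))²/3 = 7/3 + (-58/3 - 2*(0 - 1))²/3 = 7/3 + (-58/3 - 2*(-1))²/3 = 7/3 + (-58/3 + 2)²/3 = 7/3 + (-52/3)²/3 = 7/3 + (⅓)*(2704/9) = 7/3 + 2704/27 = 2767/27 ≈ 102.48)
F(n) + K = 3*(-127) + 2767/27 = -381 + 2767/27 = -7520/27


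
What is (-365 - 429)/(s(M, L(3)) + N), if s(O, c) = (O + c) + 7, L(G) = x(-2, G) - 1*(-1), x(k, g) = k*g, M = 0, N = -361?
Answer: 794/359 ≈ 2.2117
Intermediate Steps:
x(k, g) = g*k
L(G) = 1 - 2*G (L(G) = G*(-2) - 1*(-1) = -2*G + 1 = 1 - 2*G)
s(O, c) = 7 + O + c
(-365 - 429)/(s(M, L(3)) + N) = (-365 - 429)/((7 + 0 + (1 - 2*3)) - 361) = -794/((7 + 0 + (1 - 6)) - 361) = -794/((7 + 0 - 5) - 361) = -794/(2 - 361) = -794/(-359) = -794*(-1/359) = 794/359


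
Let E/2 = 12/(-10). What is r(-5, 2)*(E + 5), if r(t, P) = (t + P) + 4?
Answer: 13/5 ≈ 2.6000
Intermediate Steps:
E = -12/5 (E = 2*(12/(-10)) = 2*(12*(-⅒)) = 2*(-6/5) = -12/5 ≈ -2.4000)
r(t, P) = 4 + P + t (r(t, P) = (P + t) + 4 = 4 + P + t)
r(-5, 2)*(E + 5) = (4 + 2 - 5)*(-12/5 + 5) = 1*(13/5) = 13/5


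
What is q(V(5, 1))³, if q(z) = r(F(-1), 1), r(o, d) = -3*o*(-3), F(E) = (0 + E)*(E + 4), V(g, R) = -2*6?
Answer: -19683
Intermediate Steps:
V(g, R) = -12
F(E) = E*(4 + E)
r(o, d) = 9*o
q(z) = -27 (q(z) = 9*(-(4 - 1)) = 9*(-1*3) = 9*(-3) = -27)
q(V(5, 1))³ = (-27)³ = -19683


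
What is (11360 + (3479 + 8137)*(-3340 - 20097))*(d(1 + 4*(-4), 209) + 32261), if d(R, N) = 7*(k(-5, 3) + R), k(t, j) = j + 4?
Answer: -8767258354560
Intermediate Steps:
k(t, j) = 4 + j
d(R, N) = 49 + 7*R (d(R, N) = 7*((4 + 3) + R) = 7*(7 + R) = 49 + 7*R)
(11360 + (3479 + 8137)*(-3340 - 20097))*(d(1 + 4*(-4), 209) + 32261) = (11360 + (3479 + 8137)*(-3340 - 20097))*((49 + 7*(1 + 4*(-4))) + 32261) = (11360 + 11616*(-23437))*((49 + 7*(1 - 16)) + 32261) = (11360 - 272244192)*((49 + 7*(-15)) + 32261) = -272232832*((49 - 105) + 32261) = -272232832*(-56 + 32261) = -272232832*32205 = -8767258354560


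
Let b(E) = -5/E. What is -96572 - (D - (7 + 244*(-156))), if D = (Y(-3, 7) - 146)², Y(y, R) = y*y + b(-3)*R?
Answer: -1353037/9 ≈ -1.5034e+5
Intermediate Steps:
Y(y, R) = y² + 5*R/3 (Y(y, R) = y*y + (-5/(-3))*R = y² + (-5*(-⅓))*R = y² + 5*R/3)
D = 141376/9 (D = (((-3)² + (5/3)*7) - 146)² = ((9 + 35/3) - 146)² = (62/3 - 146)² = (-376/3)² = 141376/9 ≈ 15708.)
-96572 - (D - (7 + 244*(-156))) = -96572 - (141376/9 - (7 + 244*(-156))) = -96572 - (141376/9 - (7 - 38064)) = -96572 - (141376/9 - 1*(-38057)) = -96572 - (141376/9 + 38057) = -96572 - 1*483889/9 = -96572 - 483889/9 = -1353037/9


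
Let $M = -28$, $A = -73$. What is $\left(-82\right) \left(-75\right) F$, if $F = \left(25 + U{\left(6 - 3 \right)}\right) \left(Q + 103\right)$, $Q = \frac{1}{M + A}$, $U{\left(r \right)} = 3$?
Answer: $\frac{1791224400}{101} \approx 1.7735 \cdot 10^{7}$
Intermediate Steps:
$Q = - \frac{1}{101}$ ($Q = \frac{1}{-28 - 73} = \frac{1}{-101} = - \frac{1}{101} \approx -0.009901$)
$F = \frac{291256}{101}$ ($F = \left(25 + 3\right) \left(- \frac{1}{101} + 103\right) = 28 \cdot \frac{10402}{101} = \frac{291256}{101} \approx 2883.7$)
$\left(-82\right) \left(-75\right) F = \left(-82\right) \left(-75\right) \frac{291256}{101} = 6150 \cdot \frac{291256}{101} = \frac{1791224400}{101}$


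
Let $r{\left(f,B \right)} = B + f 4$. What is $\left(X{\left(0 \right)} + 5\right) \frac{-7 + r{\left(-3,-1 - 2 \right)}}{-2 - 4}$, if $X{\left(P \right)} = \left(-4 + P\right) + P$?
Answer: $\frac{11}{3} \approx 3.6667$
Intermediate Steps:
$r{\left(f,B \right)} = B + 4 f$
$X{\left(P \right)} = -4 + 2 P$
$\left(X{\left(0 \right)} + 5\right) \frac{-7 + r{\left(-3,-1 - 2 \right)}}{-2 - 4} = \left(\left(-4 + 2 \cdot 0\right) + 5\right) \frac{-7 + \left(\left(-1 - 2\right) + 4 \left(-3\right)\right)}{-2 - 4} = \left(\left(-4 + 0\right) + 5\right) \frac{-7 - 15}{-6} = \left(-4 + 5\right) \left(-7 - 15\right) \left(- \frac{1}{6}\right) = 1 \left(\left(-22\right) \left(- \frac{1}{6}\right)\right) = 1 \cdot \frac{11}{3} = \frac{11}{3}$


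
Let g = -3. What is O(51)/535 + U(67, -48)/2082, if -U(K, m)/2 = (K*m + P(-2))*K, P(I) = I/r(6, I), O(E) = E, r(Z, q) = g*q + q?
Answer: 230697067/1113870 ≈ 207.11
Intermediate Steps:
r(Z, q) = -2*q (r(Z, q) = -3*q + q = -2*q)
P(I) = -½ (P(I) = I/((-2*I)) = I*(-1/(2*I)) = -½)
U(K, m) = -2*K*(-½ + K*m) (U(K, m) = -2*(K*m - ½)*K = -2*(-½ + K*m)*K = -2*K*(-½ + K*m))
O(51)/535 + U(67, -48)/2082 = 51/535 + (67*(1 - 2*67*(-48)))/2082 = 51*(1/535) + (67*(1 + 6432))*(1/2082) = 51/535 + (67*6433)*(1/2082) = 51/535 + 431011*(1/2082) = 51/535 + 431011/2082 = 230697067/1113870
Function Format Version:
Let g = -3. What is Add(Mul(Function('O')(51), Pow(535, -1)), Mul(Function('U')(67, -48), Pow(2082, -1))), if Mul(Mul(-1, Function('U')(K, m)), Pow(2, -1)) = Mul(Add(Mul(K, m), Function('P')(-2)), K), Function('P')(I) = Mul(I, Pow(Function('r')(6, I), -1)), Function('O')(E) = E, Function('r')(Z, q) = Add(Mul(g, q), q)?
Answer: Rational(230697067, 1113870) ≈ 207.11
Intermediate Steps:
Function('r')(Z, q) = Mul(-2, q) (Function('r')(Z, q) = Add(Mul(-3, q), q) = Mul(-2, q))
Function('P')(I) = Rational(-1, 2) (Function('P')(I) = Mul(I, Pow(Mul(-2, I), -1)) = Mul(I, Mul(Rational(-1, 2), Pow(I, -1))) = Rational(-1, 2))
Function('U')(K, m) = Mul(-2, K, Add(Rational(-1, 2), Mul(K, m))) (Function('U')(K, m) = Mul(-2, Mul(Add(Mul(K, m), Rational(-1, 2)), K)) = Mul(-2, Mul(Add(Rational(-1, 2), Mul(K, m)), K)) = Mul(-2, Mul(K, Add(Rational(-1, 2), Mul(K, m)))) = Mul(-2, K, Add(Rational(-1, 2), Mul(K, m))))
Add(Mul(Function('O')(51), Pow(535, -1)), Mul(Function('U')(67, -48), Pow(2082, -1))) = Add(Mul(51, Pow(535, -1)), Mul(Mul(67, Add(1, Mul(-2, 67, -48))), Pow(2082, -1))) = Add(Mul(51, Rational(1, 535)), Mul(Mul(67, Add(1, 6432)), Rational(1, 2082))) = Add(Rational(51, 535), Mul(Mul(67, 6433), Rational(1, 2082))) = Add(Rational(51, 535), Mul(431011, Rational(1, 2082))) = Add(Rational(51, 535), Rational(431011, 2082)) = Rational(230697067, 1113870)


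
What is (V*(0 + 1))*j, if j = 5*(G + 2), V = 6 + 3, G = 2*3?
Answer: 360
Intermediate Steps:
G = 6
V = 9
j = 40 (j = 5*(6 + 2) = 5*8 = 40)
(V*(0 + 1))*j = (9*(0 + 1))*40 = (9*1)*40 = 9*40 = 360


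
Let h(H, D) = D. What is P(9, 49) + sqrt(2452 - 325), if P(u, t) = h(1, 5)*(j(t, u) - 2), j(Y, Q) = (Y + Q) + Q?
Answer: 325 + sqrt(2127) ≈ 371.12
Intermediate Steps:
j(Y, Q) = Y + 2*Q (j(Y, Q) = (Q + Y) + Q = Y + 2*Q)
P(u, t) = -10 + 5*t + 10*u (P(u, t) = 5*((t + 2*u) - 2) = 5*(-2 + t + 2*u) = -10 + 5*t + 10*u)
P(9, 49) + sqrt(2452 - 325) = (-10 + 5*49 + 10*9) + sqrt(2452 - 325) = (-10 + 245 + 90) + sqrt(2127) = 325 + sqrt(2127)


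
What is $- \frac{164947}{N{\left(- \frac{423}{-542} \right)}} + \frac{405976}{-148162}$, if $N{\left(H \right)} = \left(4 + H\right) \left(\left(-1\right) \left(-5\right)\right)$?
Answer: $- \frac{6625565488734}{959719355} \approx -6903.6$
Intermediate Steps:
$N{\left(H \right)} = 20 + 5 H$ ($N{\left(H \right)} = \left(4 + H\right) 5 = 20 + 5 H$)
$- \frac{164947}{N{\left(- \frac{423}{-542} \right)}} + \frac{405976}{-148162} = - \frac{164947}{20 + 5 \left(- \frac{423}{-542}\right)} + \frac{405976}{-148162} = - \frac{164947}{20 + 5 \left(\left(-423\right) \left(- \frac{1}{542}\right)\right)} + 405976 \left(- \frac{1}{148162}\right) = - \frac{164947}{20 + 5 \cdot \frac{423}{542}} - \frac{202988}{74081} = - \frac{164947}{20 + \frac{2115}{542}} - \frac{202988}{74081} = - \frac{164947}{\frac{12955}{542}} - \frac{202988}{74081} = \left(-164947\right) \frac{542}{12955} - \frac{202988}{74081} = - \frac{89401274}{12955} - \frac{202988}{74081} = - \frac{6625565488734}{959719355}$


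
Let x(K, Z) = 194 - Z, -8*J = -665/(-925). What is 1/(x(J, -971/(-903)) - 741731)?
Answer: -903/669608882 ≈ -1.3485e-6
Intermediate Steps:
J = -133/1480 (J = -(-665)/(8*(-925)) = -(-665)*(-1)/(8*925) = -⅛*133/185 = -133/1480 ≈ -0.089865)
1/(x(J, -971/(-903)) - 741731) = 1/((194 - (-971)/(-903)) - 741731) = 1/((194 - (-971)*(-1)/903) - 741731) = 1/((194 - 1*971/903) - 741731) = 1/((194 - 971/903) - 741731) = 1/(174211/903 - 741731) = 1/(-669608882/903) = -903/669608882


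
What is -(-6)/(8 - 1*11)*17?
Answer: -34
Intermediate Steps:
-(-6)/(8 - 1*11)*17 = -(-6)/(8 - 11)*17 = -(-6)/(-3)*17 = -(-6)*(-1)/3*17 = -3*⅔*17 = -2*17 = -34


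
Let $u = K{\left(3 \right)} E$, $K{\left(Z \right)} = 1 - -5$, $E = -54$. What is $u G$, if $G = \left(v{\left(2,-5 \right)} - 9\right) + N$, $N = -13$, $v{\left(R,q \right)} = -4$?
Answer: $8424$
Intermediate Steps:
$K{\left(Z \right)} = 6$ ($K{\left(Z \right)} = 1 + 5 = 6$)
$u = -324$ ($u = 6 \left(-54\right) = -324$)
$G = -26$ ($G = \left(-4 - 9\right) - 13 = -13 - 13 = -26$)
$u G = \left(-324\right) \left(-26\right) = 8424$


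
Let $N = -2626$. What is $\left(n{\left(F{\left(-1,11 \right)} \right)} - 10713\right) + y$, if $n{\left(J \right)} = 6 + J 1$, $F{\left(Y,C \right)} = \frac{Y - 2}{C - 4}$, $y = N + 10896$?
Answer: $- \frac{17062}{7} \approx -2437.4$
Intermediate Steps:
$y = 8270$ ($y = -2626 + 10896 = 8270$)
$F{\left(Y,C \right)} = \frac{-2 + Y}{-4 + C}$
$n{\left(J \right)} = 6 + J$
$\left(n{\left(F{\left(-1,11 \right)} \right)} - 10713\right) + y = \left(\left(6 + \frac{-2 - 1}{-4 + 11}\right) - 10713\right) + 8270 = \left(\left(6 + \frac{1}{7} \left(-3\right)\right) - 10713\right) + 8270 = \left(\left(6 - \frac{3}{7}\right) - 10713\right) + 8270 = \left(\frac{39}{7} - 10713\right) + 8270 = - \frac{74952}{7} + 8270 = - \frac{17062}{7}$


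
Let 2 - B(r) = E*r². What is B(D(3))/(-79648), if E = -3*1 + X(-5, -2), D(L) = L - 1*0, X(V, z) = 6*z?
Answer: -137/79648 ≈ -0.0017201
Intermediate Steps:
D(L) = L (D(L) = L + 0 = L)
E = -15 (E = -3*1 + 6*(-2) = -3 - 12 = -15)
B(r) = 2 + 15*r² (B(r) = 2 - (-15)*r² = 2 + 15*r²)
B(D(3))/(-79648) = (2 + 15*3²)/(-79648) = (2 + 15*9)*(-1/79648) = (2 + 135)*(-1/79648) = 137*(-1/79648) = -137/79648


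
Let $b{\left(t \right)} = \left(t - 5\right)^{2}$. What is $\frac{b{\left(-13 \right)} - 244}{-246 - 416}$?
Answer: $- \frac{40}{331} \approx -0.12085$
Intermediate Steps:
$b{\left(t \right)} = \left(-5 + t\right)^{2}$
$\frac{b{\left(-13 \right)} - 244}{-246 - 416} = \frac{\left(-5 - 13\right)^{2} - 244}{-246 - 416} = \frac{\left(-18\right)^{2} - 244}{-662} = \left(324 - 244\right) \left(- \frac{1}{662}\right) = 80 \left(- \frac{1}{662}\right) = - \frac{40}{331}$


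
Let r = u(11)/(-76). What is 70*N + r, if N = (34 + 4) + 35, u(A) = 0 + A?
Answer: 388349/76 ≈ 5109.9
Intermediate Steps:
u(A) = A
N = 73 (N = 38 + 35 = 73)
r = -11/76 (r = 11/(-76) = 11*(-1/76) = -11/76 ≈ -0.14474)
70*N + r = 70*73 - 11/76 = 5110 - 11/76 = 388349/76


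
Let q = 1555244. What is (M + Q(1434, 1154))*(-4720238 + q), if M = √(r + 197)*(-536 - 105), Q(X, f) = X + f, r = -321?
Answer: -8191004472 + 4057522308*I*√31 ≈ -8.191e+9 + 2.2591e+10*I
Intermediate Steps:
M = -1282*I*√31 (M = √(-321 + 197)*(-536 - 105) = √(-124)*(-641) = (2*I*√31)*(-641) = -1282*I*√31 ≈ -7137.9*I)
(M + Q(1434, 1154))*(-4720238 + q) = (-1282*I*√31 + (1434 + 1154))*(-4720238 + 1555244) = (-1282*I*√31 + 2588)*(-3164994) = (2588 - 1282*I*√31)*(-3164994) = -8191004472 + 4057522308*I*√31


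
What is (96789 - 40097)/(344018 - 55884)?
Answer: 28346/144067 ≈ 0.19676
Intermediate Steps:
(96789 - 40097)/(344018 - 55884) = 56692/288134 = 56692*(1/288134) = 28346/144067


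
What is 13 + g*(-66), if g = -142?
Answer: 9385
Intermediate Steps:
13 + g*(-66) = 13 - 142*(-66) = 13 + 9372 = 9385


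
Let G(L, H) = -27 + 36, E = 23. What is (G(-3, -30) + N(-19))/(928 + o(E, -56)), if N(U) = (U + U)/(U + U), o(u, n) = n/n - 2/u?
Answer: 46/4273 ≈ 0.010765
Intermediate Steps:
o(u, n) = 1 - 2/u
N(U) = 1 (N(U) = (2*U)/((2*U)) = (2*U)*(1/(2*U)) = 1)
G(L, H) = 9
(G(-3, -30) + N(-19))/(928 + o(E, -56)) = (9 + 1)/(928 + (-2 + 23)/23) = 10/(928 + (1/23)*21) = 10/(928 + 21/23) = 10/(21365/23) = 10*(23/21365) = 46/4273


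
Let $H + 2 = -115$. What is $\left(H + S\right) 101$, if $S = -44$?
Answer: $-16261$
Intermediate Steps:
$H = -117$ ($H = -2 - 115 = -117$)
$\left(H + S\right) 101 = \left(-117 - 44\right) 101 = \left(-161\right) 101 = -16261$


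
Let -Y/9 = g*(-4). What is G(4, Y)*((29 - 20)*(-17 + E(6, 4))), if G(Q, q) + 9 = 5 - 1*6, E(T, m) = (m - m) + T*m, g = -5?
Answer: -630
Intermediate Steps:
E(T, m) = T*m (E(T, m) = 0 + T*m = T*m)
Y = -180 (Y = -(-45)*(-4) = -9*20 = -180)
G(Q, q) = -10 (G(Q, q) = -9 + (5 - 1*6) = -9 + (5 - 6) = -9 - 1 = -10)
G(4, Y)*((29 - 20)*(-17 + E(6, 4))) = -10*(29 - 20)*(-17 + 6*4) = -90*(-17 + 24) = -90*7 = -10*63 = -630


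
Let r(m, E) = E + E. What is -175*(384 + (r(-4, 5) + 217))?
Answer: -106925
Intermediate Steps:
r(m, E) = 2*E
-175*(384 + (r(-4, 5) + 217)) = -175*(384 + (2*5 + 217)) = -175*(384 + (10 + 217)) = -175*(384 + 227) = -175*611 = -106925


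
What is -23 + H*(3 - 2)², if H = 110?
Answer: 87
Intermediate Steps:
-23 + H*(3 - 2)² = -23 + 110*(3 - 2)² = -23 + 110*1² = -23 + 110*1 = -23 + 110 = 87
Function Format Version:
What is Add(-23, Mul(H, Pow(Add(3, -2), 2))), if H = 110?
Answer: 87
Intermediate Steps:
Add(-23, Mul(H, Pow(Add(3, -2), 2))) = Add(-23, Mul(110, Pow(Add(3, -2), 2))) = Add(-23, Mul(110, Pow(1, 2))) = Add(-23, Mul(110, 1)) = Add(-23, 110) = 87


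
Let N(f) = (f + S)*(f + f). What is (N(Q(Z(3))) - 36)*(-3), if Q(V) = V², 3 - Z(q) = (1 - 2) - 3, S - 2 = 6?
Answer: -16650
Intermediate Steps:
S = 8 (S = 2 + 6 = 8)
Z(q) = 7 (Z(q) = 3 - ((1 - 2) - 3) = 3 - (-1 - 3) = 3 - 1*(-4) = 3 + 4 = 7)
N(f) = 2*f*(8 + f) (N(f) = (f + 8)*(f + f) = (8 + f)*(2*f) = 2*f*(8 + f))
(N(Q(Z(3))) - 36)*(-3) = (2*7²*(8 + 7²) - 36)*(-3) = (2*49*(8 + 49) - 36)*(-3) = (2*49*57 - 36)*(-3) = (5586 - 36)*(-3) = 5550*(-3) = -16650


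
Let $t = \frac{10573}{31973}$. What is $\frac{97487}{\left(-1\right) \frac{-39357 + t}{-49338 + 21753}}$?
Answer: $- \frac{85981116809835}{1258350788} \approx -68328.0$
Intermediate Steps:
$t = \frac{10573}{31973}$ ($t = 10573 \cdot \frac{1}{31973} = \frac{10573}{31973} \approx 0.33069$)
$\frac{97487}{\left(-1\right) \frac{-39357 + t}{-49338 + 21753}} = \frac{97487}{\left(-1\right) \frac{-39357 + \frac{10573}{31973}}{-49338 + 21753}} = \frac{97487}{\left(-1\right) \left(- \frac{1258350788}{31973 \left(-27585\right)}\right)} = \frac{97487}{\left(-1\right) \left(\left(- \frac{1258350788}{31973}\right) \left(- \frac{1}{27585}\right)\right)} = \frac{97487}{\left(-1\right) \frac{1258350788}{881975205}} = \frac{97487}{- \frac{1258350788}{881975205}} = 97487 \left(- \frac{881975205}{1258350788}\right) = - \frac{85981116809835}{1258350788}$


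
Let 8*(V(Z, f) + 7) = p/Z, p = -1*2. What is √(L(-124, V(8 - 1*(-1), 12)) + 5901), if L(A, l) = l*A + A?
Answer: 2*√14959/3 ≈ 81.538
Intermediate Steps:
p = -2
V(Z, f) = -7 - 1/(4*Z) (V(Z, f) = -7 + (-2/Z)/8 = -7 - 1/(4*Z))
L(A, l) = A + A*l (L(A, l) = A*l + A = A + A*l)
√(L(-124, V(8 - 1*(-1), 12)) + 5901) = √(-124*(1 + (-7 - 1/(4*(8 - 1*(-1))))) + 5901) = √(-124*(1 + (-7 - 1/(4*(8 + 1)))) + 5901) = √(-124*(1 + (-7 - ¼/9)) + 5901) = √(-124*(1 + (-7 - ¼*⅑)) + 5901) = √(-124*(1 + (-7 - 1/36)) + 5901) = √(-124*(1 - 253/36) + 5901) = √(-124*(-217/36) + 5901) = √(6727/9 + 5901) = √(59836/9) = 2*√14959/3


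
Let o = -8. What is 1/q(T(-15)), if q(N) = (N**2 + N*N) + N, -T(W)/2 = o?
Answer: 1/528 ≈ 0.0018939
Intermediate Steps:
T(W) = 16 (T(W) = -2*(-8) = 16)
q(N) = N + 2*N**2 (q(N) = (N**2 + N**2) + N = 2*N**2 + N = N + 2*N**2)
1/q(T(-15)) = 1/(16*(1 + 2*16)) = 1/(16*(1 + 32)) = 1/(16*33) = 1/528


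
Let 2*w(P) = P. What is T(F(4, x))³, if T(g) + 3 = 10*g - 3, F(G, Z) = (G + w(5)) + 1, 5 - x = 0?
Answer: 328509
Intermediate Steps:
x = 5 (x = 5 - 1*0 = 5 + 0 = 5)
w(P) = P/2
F(G, Z) = 7/2 + G (F(G, Z) = (G + (½)*5) + 1 = (G + 5/2) + 1 = (5/2 + G) + 1 = 7/2 + G)
T(g) = -6 + 10*g (T(g) = -3 + (10*g - 3) = -3 + (-3 + 10*g) = -6 + 10*g)
T(F(4, x))³ = (-6 + 10*(7/2 + 4))³ = (-6 + 10*(15/2))³ = (-6 + 75)³ = 69³ = 328509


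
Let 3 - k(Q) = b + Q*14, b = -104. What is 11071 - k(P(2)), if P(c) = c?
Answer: 10992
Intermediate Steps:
k(Q) = 107 - 14*Q (k(Q) = 3 - (-104 + Q*14) = 3 - (-104 + 14*Q) = 3 + (104 - 14*Q) = 107 - 14*Q)
11071 - k(P(2)) = 11071 - (107 - 14*2) = 11071 - (107 - 28) = 11071 - 1*79 = 11071 - 79 = 10992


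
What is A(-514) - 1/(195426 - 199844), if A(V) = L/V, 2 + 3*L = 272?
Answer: -198553/1135426 ≈ -0.17487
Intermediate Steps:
L = 90 (L = -⅔ + (⅓)*272 = -⅔ + 272/3 = 90)
A(V) = 90/V
A(-514) - 1/(195426 - 199844) = 90/(-514) - 1/(195426 - 199844) = 90*(-1/514) - 1/(-4418) = -45/257 - 1*(-1/4418) = -45/257 + 1/4418 = -198553/1135426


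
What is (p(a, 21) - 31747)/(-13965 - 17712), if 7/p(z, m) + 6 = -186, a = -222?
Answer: 6095431/6081984 ≈ 1.0022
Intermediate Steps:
p(z, m) = -7/192 (p(z, m) = 7/(-6 - 186) = 7/(-192) = 7*(-1/192) = -7/192)
(p(a, 21) - 31747)/(-13965 - 17712) = (-7/192 - 31747)/(-13965 - 17712) = -6095431/192/(-31677) = -6095431/192*(-1/31677) = 6095431/6081984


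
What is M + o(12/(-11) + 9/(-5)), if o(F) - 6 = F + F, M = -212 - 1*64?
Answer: -15168/55 ≈ -275.78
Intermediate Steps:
M = -276 (M = -212 - 64 = -276)
o(F) = 6 + 2*F (o(F) = 6 + (F + F) = 6 + 2*F)
M + o(12/(-11) + 9/(-5)) = -276 + (6 + 2*(12/(-11) + 9/(-5))) = -276 + (6 + 2*(12*(-1/11) + 9*(-⅕))) = -276 + (6 + 2*(-12/11 - 9/5)) = -276 + (6 + 2*(-159/55)) = -276 + (6 - 318/55) = -276 + 12/55 = -15168/55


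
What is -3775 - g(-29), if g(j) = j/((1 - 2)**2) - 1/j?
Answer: -108635/29 ≈ -3746.0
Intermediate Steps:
g(j) = j - 1/j (g(j) = j/((-1)**2) - 1/j = j/1 - 1/j = j*1 - 1/j = j - 1/j)
-3775 - g(-29) = -3775 - (-29 - 1/(-29)) = -3775 - (-29 - 1*(-1/29)) = -3775 - (-29 + 1/29) = -3775 - 1*(-840/29) = -3775 + 840/29 = -108635/29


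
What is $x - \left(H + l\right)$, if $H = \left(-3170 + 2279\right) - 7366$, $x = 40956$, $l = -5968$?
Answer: $55181$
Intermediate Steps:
$H = -8257$ ($H = -891 - 7366 = -8257$)
$x - \left(H + l\right) = 40956 - \left(-8257 - 5968\right) = 40956 - -14225 = 40956 + 14225 = 55181$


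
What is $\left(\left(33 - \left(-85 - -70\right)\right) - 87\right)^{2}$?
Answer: $1521$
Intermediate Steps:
$\left(\left(33 - \left(-85 - -70\right)\right) - 87\right)^{2} = \left(\left(33 - \left(-85 + 70\right)\right) - 87\right)^{2} = \left(\left(33 - -15\right) - 87\right)^{2} = \left(\left(33 + 15\right) - 87\right)^{2} = \left(48 - 87\right)^{2} = \left(-39\right)^{2} = 1521$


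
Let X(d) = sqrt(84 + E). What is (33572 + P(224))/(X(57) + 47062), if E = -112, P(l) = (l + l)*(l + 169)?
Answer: 1233236179/276853984 - 52409*I*sqrt(7)/276853984 ≈ 4.4545 - 0.00050085*I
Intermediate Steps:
P(l) = 2*l*(169 + l) (P(l) = (2*l)*(169 + l) = 2*l*(169 + l))
X(d) = 2*I*sqrt(7) (X(d) = sqrt(84 - 112) = sqrt(-28) = 2*I*sqrt(7))
(33572 + P(224))/(X(57) + 47062) = (33572 + 2*224*(169 + 224))/(2*I*sqrt(7) + 47062) = (33572 + 2*224*393)/(47062 + 2*I*sqrt(7)) = (33572 + 176064)/(47062 + 2*I*sqrt(7)) = 209636/(47062 + 2*I*sqrt(7))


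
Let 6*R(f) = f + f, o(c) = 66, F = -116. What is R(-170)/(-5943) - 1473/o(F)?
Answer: -8750299/392238 ≈ -22.309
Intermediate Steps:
R(f) = f/3 (R(f) = (f + f)/6 = (2*f)/6 = f/3)
R(-170)/(-5943) - 1473/o(F) = ((1/3)*(-170))/(-5943) - 1473/66 = -170/3*(-1/5943) - 1473*1/66 = 170/17829 - 491/22 = -8750299/392238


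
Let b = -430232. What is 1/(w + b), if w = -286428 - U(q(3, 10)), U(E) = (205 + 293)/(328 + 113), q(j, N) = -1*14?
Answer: -147/105349186 ≈ -1.3954e-6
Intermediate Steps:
q(j, N) = -14
U(E) = 166/147 (U(E) = 498/441 = 498*(1/441) = 166/147)
w = -42105082/147 (w = -286428 - 1*166/147 = -286428 - 166/147 = -42105082/147 ≈ -2.8643e+5)
1/(w + b) = 1/(-42105082/147 - 430232) = 1/(-105349186/147) = -147/105349186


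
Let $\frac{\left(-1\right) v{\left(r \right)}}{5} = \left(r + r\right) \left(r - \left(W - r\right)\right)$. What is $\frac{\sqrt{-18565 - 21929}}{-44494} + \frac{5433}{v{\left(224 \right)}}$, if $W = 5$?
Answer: $- \frac{5433}{992320} - \frac{i \sqrt{40494}}{44494} \approx -0.0054751 - 0.0045227 i$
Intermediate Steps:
$v{\left(r \right)} = - 10 r \left(-5 + 2 r\right)$ ($v{\left(r \right)} = - 5 \left(r + r\right) \left(r + \left(\left(-1\right) 5 + r\right)\right) = - 5 \cdot 2 r \left(r + \left(-5 + r\right)\right) = - 5 \cdot 2 r \left(-5 + 2 r\right) = - 10 r \left(-5 + 2 r\right)$)
$\frac{\sqrt{-18565 - 21929}}{-44494} + \frac{5433}{v{\left(224 \right)}} = \frac{\sqrt{-18565 - 21929}}{-44494} + \frac{5433}{10 \cdot 224 \left(5 - 448\right)} = \sqrt{-40494} \left(- \frac{1}{44494}\right) + \frac{5433}{10 \cdot 224 \left(5 - 448\right)} = i \sqrt{40494} \left(- \frac{1}{44494}\right) + \frac{5433}{10 \cdot 224 \left(-443\right)} = - \frac{i \sqrt{40494}}{44494} + \frac{5433}{-992320} = - \frac{i \sqrt{40494}}{44494} + 5433 \left(- \frac{1}{992320}\right) = - \frac{i \sqrt{40494}}{44494} - \frac{5433}{992320} = - \frac{5433}{992320} - \frac{i \sqrt{40494}}{44494}$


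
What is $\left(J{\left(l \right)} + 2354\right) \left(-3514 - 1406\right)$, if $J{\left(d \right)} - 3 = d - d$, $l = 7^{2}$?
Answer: $-11596440$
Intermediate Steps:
$l = 49$
$J{\left(d \right)} = 3$ ($J{\left(d \right)} = 3 + \left(d - d\right) = 3 + 0 = 3$)
$\left(J{\left(l \right)} + 2354\right) \left(-3514 - 1406\right) = \left(3 + 2354\right) \left(-3514 - 1406\right) = 2357 \left(-4920\right) = -11596440$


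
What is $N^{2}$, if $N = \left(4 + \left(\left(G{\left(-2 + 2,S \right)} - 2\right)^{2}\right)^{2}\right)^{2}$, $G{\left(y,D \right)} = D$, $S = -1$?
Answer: $52200625$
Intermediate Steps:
$N = 7225$ ($N = \left(4 + \left(\left(-1 - 2\right)^{2}\right)^{2}\right)^{2} = \left(4 + \left(\left(-3\right)^{2}\right)^{2}\right)^{2} = \left(4 + 9^{2}\right)^{2} = \left(4 + 81\right)^{2} = 85^{2} = 7225$)
$N^{2} = 7225^{2} = 52200625$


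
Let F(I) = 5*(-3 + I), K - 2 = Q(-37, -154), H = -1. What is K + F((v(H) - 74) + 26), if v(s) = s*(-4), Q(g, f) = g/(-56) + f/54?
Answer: -355609/1512 ≈ -235.19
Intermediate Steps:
Q(g, f) = -g/56 + f/54 (Q(g, f) = g*(-1/56) + f*(1/54) = -g/56 + f/54)
v(s) = -4*s
K = -289/1512 (K = 2 + (-1/56*(-37) + (1/54)*(-154)) = 2 + (37/56 - 77/27) = 2 - 3313/1512 = -289/1512 ≈ -0.19114)
F(I) = -15 + 5*I
K + F((v(H) - 74) + 26) = -289/1512 + (-15 + 5*((-4*(-1) - 74) + 26)) = -289/1512 + (-15 + 5*((4 - 74) + 26)) = -289/1512 + (-15 + 5*(-70 + 26)) = -289/1512 + (-15 + 5*(-44)) = -289/1512 + (-15 - 220) = -289/1512 - 235 = -355609/1512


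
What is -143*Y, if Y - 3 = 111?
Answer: -16302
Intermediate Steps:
Y = 114 (Y = 3 + 111 = 114)
-143*Y = -143*114 = -16302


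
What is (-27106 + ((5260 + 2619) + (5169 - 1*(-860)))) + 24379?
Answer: 11181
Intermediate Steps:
(-27106 + ((5260 + 2619) + (5169 - 1*(-860)))) + 24379 = (-27106 + (7879 + (5169 + 860))) + 24379 = (-27106 + (7879 + 6029)) + 24379 = (-27106 + 13908) + 24379 = -13198 + 24379 = 11181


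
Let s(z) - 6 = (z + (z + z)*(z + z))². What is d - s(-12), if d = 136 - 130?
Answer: -318096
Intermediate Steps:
d = 6
s(z) = 6 + (z + 4*z²)² (s(z) = 6 + (z + (z + z)*(z + z))² = 6 + (z + (2*z)*(2*z))² = 6 + (z + 4*z²)²)
d - s(-12) = 6 - (6 + (-12)²*(1 + 4*(-12))²) = 6 - (6 + 144*(1 - 48)²) = 6 - (6 + 144*(-47)²) = 6 - (6 + 144*2209) = 6 - (6 + 318096) = 6 - 1*318102 = 6 - 318102 = -318096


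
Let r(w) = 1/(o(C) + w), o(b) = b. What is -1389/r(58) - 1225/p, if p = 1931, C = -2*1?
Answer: -150202129/1931 ≈ -77785.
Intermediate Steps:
C = -2
r(w) = 1/(-2 + w)
-1389/r(58) - 1225/p = -1389/(1/(-2 + 58)) - 1225/1931 = -1389/(1/56) - 1225*1/1931 = -1389/1/56 - 1225/1931 = -1389*56 - 1225/1931 = -77784 - 1225/1931 = -150202129/1931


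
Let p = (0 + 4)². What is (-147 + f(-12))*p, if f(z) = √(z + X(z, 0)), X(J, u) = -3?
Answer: -2352 + 16*I*√15 ≈ -2352.0 + 61.968*I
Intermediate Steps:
p = 16 (p = 4² = 16)
f(z) = √(-3 + z) (f(z) = √(z - 3) = √(-3 + z))
(-147 + f(-12))*p = (-147 + √(-3 - 12))*16 = (-147 + √(-15))*16 = (-147 + I*√15)*16 = -2352 + 16*I*√15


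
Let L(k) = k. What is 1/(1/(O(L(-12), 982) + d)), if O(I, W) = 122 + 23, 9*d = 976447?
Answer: 977752/9 ≈ 1.0864e+5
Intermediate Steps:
d = 976447/9 (d = (1/9)*976447 = 976447/9 ≈ 1.0849e+5)
O(I, W) = 145
1/(1/(O(L(-12), 982) + d)) = 1/(1/(145 + 976447/9)) = 1/(1/(977752/9)) = 1/(9/977752) = 977752/9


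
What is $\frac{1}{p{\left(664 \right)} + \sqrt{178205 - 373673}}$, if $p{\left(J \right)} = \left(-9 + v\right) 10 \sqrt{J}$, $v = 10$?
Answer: $\frac{1}{2 \left(10 \sqrt{166} + i \sqrt{48867}\right)} \approx 0.00098401 - 0.0016883 i$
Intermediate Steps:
$p{\left(J \right)} = 10 \sqrt{J}$ ($p{\left(J \right)} = \left(-9 + 10\right) 10 \sqrt{J} = 1 \cdot 10 \sqrt{J} = 10 \sqrt{J}$)
$\frac{1}{p{\left(664 \right)} + \sqrt{178205 - 373673}} = \frac{1}{10 \sqrt{664} + \sqrt{178205 - 373673}} = \frac{1}{10 \cdot 2 \sqrt{166} + \sqrt{-195468}} = \frac{1}{20 \sqrt{166} + 2 i \sqrt{48867}}$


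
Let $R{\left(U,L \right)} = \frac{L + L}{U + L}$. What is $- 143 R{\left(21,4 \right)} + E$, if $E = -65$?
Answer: $- \frac{2769}{25} \approx -110.76$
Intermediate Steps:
$R{\left(U,L \right)} = \frac{2 L}{L + U}$
$- 143 R{\left(21,4 \right)} + E = - 143 \cdot 2 \cdot 4 \frac{1}{4 + 21} - 65 = - 143 \cdot 2 \cdot 4 \cdot \frac{1}{25} - 65 = \left(-143\right) \frac{8}{25} - 65 = - \frac{1144}{25} - 65 = - \frac{2769}{25}$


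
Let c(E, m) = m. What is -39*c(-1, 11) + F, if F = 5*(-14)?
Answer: -499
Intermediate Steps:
F = -70
-39*c(-1, 11) + F = -39*11 - 70 = -429 - 70 = -499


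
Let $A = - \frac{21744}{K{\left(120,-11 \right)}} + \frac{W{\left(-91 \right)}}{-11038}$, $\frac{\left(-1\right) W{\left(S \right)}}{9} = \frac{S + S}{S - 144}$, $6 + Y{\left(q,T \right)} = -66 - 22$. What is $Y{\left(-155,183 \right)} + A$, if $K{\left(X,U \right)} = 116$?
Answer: $- \frac{10585804579}{37611985} \approx -281.45$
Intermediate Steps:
$Y{\left(q,T \right)} = -94$ ($Y{\left(q,T \right)} = -6 - 88 = -94$)
$W{\left(S \right)} = - \frac{18 S}{-144 + S}$ ($W{\left(S \right)} = - 9 \frac{S + S}{S - 144} = - 9 \frac{2 S}{-144 + S} = - \frac{18 S}{-144 + S}$)
$A = - \frac{7050277989}{37611985}$ ($A = - \frac{21744}{116} + \frac{\left(-18\right) \left(-91\right) \frac{1}{-144 - 91}}{-11038} = \left(-21744\right) \frac{1}{116} + \left(-18\right) \left(-91\right) \frac{1}{-235} \left(- \frac{1}{11038}\right) = - \frac{5436}{29} + \left(-18\right) \left(-91\right) \left(- \frac{1}{235}\right) \left(- \frac{1}{11038}\right) = - \frac{5436}{29} - - \frac{819}{1296965} = - \frac{5436}{29} + \frac{819}{1296965} = - \frac{7050277989}{37611985} \approx -187.45$)
$Y{\left(-155,183 \right)} + A = -94 - \frac{7050277989}{37611985} = - \frac{10585804579}{37611985}$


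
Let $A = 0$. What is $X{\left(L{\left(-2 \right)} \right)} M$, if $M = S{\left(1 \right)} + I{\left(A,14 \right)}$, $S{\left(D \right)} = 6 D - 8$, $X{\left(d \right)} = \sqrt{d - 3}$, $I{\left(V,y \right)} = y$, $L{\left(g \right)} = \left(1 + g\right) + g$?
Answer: $12 i \sqrt{6} \approx 29.394 i$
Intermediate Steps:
$L{\left(g \right)} = 1 + 2 g$
$X{\left(d \right)} = \sqrt{-3 + d}$
$S{\left(D \right)} = -8 + 6 D$
$M = 12$ ($M = \left(-8 + 6 \cdot 1\right) + 14 = \left(-8 + 6\right) + 14 = -2 + 14 = 12$)
$X{\left(L{\left(-2 \right)} \right)} M = \sqrt{-3 + \left(1 + 2 \left(-2\right)\right)} 12 = \sqrt{-3 + \left(1 - 4\right)} 12 = \sqrt{-3 - 3} \cdot 12 = \sqrt{-6} \cdot 12 = i \sqrt{6} \cdot 12 = 12 i \sqrt{6}$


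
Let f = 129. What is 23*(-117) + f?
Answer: -2562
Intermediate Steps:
23*(-117) + f = 23*(-117) + 129 = -2691 + 129 = -2562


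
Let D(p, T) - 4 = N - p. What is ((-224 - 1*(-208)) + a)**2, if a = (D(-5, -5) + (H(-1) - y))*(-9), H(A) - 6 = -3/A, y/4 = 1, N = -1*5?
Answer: 9409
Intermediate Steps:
N = -5
y = 4 (y = 4*1 = 4)
H(A) = 6 - 3/A
D(p, T) = -1 - p (D(p, T) = 4 + (-5 - p) = -1 - p)
a = -81 (a = ((-1 - 1*(-5)) + ((6 - 3/(-1)) - 1*4))*(-9) = ((-1 + 5) + ((6 - 3*(-1)) - 4))*(-9) = (4 + ((6 + 3) - 4))*(-9) = (4 + (9 - 4))*(-9) = (4 + 5)*(-9) = 9*(-9) = -81)
((-224 - 1*(-208)) + a)**2 = ((-224 - 1*(-208)) - 81)**2 = ((-224 + 208) - 81)**2 = (-16 - 81)**2 = (-97)**2 = 9409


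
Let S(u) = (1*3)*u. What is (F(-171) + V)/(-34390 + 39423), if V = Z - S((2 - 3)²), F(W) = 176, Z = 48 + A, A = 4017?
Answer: 4238/5033 ≈ 0.84204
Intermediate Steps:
S(u) = 3*u
Z = 4065 (Z = 48 + 4017 = 4065)
V = 4062 (V = 4065 - 3*(2 - 3)² = 4065 - 3*(-1)² = 4065 - 3 = 4062)
(F(-171) + V)/(-34390 + 39423) = (176 + 4062)/(-34390 + 39423) = 4238/5033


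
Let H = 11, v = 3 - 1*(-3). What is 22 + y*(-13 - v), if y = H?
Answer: -187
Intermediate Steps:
v = 6 (v = 3 + 3 = 6)
y = 11
22 + y*(-13 - v) = 22 + 11*(-13 - 1*6) = 22 + 11*(-13 - 6) = 22 + 11*(-19) = 22 - 209 = -187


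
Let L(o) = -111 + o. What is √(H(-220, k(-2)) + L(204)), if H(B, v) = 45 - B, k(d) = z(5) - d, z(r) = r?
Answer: √358 ≈ 18.921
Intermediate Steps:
k(d) = 5 - d
√(H(-220, k(-2)) + L(204)) = √((45 - 1*(-220)) + (-111 + 204)) = √((45 + 220) + 93) = √(265 + 93) = √358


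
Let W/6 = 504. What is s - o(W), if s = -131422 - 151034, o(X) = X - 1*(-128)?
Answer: -285608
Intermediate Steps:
W = 3024 (W = 6*504 = 3024)
o(X) = 128 + X (o(X) = X + 128 = 128 + X)
s = -282456
s - o(W) = -282456 - (128 + 3024) = -282456 - 1*3152 = -282456 - 3152 = -285608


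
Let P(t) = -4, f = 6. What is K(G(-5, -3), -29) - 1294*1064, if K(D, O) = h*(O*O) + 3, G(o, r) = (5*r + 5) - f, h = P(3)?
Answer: -1380177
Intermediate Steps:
h = -4
G(o, r) = -1 + 5*r (G(o, r) = (5*r + 5) - 1*6 = (5 + 5*r) - 6 = -1 + 5*r)
K(D, O) = 3 - 4*O² (K(D, O) = -4*O*O + 3 = -4*O² + 3 = 3 - 4*O²)
K(G(-5, -3), -29) - 1294*1064 = (3 - 4*(-29)²) - 1294*1064 = (3 - 4*841) - 1376816 = (3 - 3364) - 1376816 = -3361 - 1376816 = -1380177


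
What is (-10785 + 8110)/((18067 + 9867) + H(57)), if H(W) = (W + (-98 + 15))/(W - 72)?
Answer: -40125/419036 ≈ -0.095755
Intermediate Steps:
H(W) = (-83 + W)/(-72 + W) (H(W) = (W - 83)/(-72 + W) = (-83 + W)/(-72 + W))
(-10785 + 8110)/((18067 + 9867) + H(57)) = (-10785 + 8110)/((18067 + 9867) + (-83 + 57)/(-72 + 57)) = -2675/(27934 - 26/(-15)) = -2675/(27934 - 1/15*(-26)) = -2675/(27934 + 26/15) = -2675/419036/15 = -2675*15/419036 = -40125/419036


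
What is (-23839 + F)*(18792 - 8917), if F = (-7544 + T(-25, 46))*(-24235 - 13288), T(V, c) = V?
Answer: 2804379011500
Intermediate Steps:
F = 284011587 (F = (-7544 - 25)*(-24235 - 13288) = -7569*(-37523) = 284011587)
(-23839 + F)*(18792 - 8917) = (-23839 + 284011587)*(18792 - 8917) = 283987748*9875 = 2804379011500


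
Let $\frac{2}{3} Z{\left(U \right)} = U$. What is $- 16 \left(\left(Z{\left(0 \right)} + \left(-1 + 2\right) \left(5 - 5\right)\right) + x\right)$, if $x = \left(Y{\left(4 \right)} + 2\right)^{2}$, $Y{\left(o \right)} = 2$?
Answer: $-256$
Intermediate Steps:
$Z{\left(U \right)} = \frac{3 U}{2}$
$x = 16$ ($x = \left(2 + 2\right)^{2} = 4^{2} = 16$)
$- 16 \left(\left(Z{\left(0 \right)} + \left(-1 + 2\right) \left(5 - 5\right)\right) + x\right) = - 16 \left(\left(\frac{3}{2} \cdot 0 + \left(-1 + 2\right) \left(5 - 5\right)\right) + 16\right) = - 16 \left(\left(0 + 1 \cdot 0\right) + 16\right) = - 16 \left(\left(0 + 0\right) + 16\right) = - 16 \left(0 + 16\right) = \left(-16\right) 16 = -256$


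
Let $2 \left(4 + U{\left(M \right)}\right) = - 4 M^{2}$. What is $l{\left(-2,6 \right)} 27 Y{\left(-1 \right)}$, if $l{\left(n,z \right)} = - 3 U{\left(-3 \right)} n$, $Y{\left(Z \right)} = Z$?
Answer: $3564$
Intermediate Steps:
$U{\left(M \right)} = -4 - 2 M^{2}$ ($U{\left(M \right)} = -4 + \frac{\left(-4\right) M^{2}}{2} = -4 - 2 M^{2}$)
$l{\left(n,z \right)} = 66 n$ ($l{\left(n,z \right)} = - 3 \left(-4 - 2 \left(-3\right)^{2}\right) n = - 3 \left(-4 - 18\right) n = \left(-3\right) \left(-22\right) n = 66 n$)
$l{\left(-2,6 \right)} 27 Y{\left(-1 \right)} = 66 \left(-2\right) 27 \left(-1\right) = \left(-132\right) 27 \left(-1\right) = \left(-3564\right) \left(-1\right) = 3564$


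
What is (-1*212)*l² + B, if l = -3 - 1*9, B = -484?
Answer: -31012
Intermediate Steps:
l = -12 (l = -3 - 9 = -12)
(-1*212)*l² + B = -1*212*(-12)² - 484 = -212*144 - 484 = -30528 - 484 = -31012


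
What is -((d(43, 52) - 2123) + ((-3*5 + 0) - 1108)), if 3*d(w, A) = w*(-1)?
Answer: 9781/3 ≈ 3260.3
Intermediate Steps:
d(w, A) = -w/3 (d(w, A) = (w*(-1))/3 = (-w)/3 = -w/3)
-((d(43, 52) - 2123) + ((-3*5 + 0) - 1108)) = -((-1/3*43 - 2123) + ((-3*5 + 0) - 1108)) = -((-43/3 - 2123) + ((-15 + 0) - 1108)) = -(-6412/3 + (-15 - 1108)) = -(-6412/3 - 1123) = -1*(-9781/3) = 9781/3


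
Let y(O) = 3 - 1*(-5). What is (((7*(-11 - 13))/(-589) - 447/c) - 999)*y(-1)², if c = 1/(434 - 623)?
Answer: 3147023616/589 ≈ 5.3430e+6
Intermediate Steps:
c = -1/189 (c = 1/(-189) = -1/189 ≈ -0.0052910)
y(O) = 8 (y(O) = 3 + 5 = 8)
(((7*(-11 - 13))/(-589) - 447/c) - 999)*y(-1)² = (((7*(-11 - 13))/(-589) - 447/(-1/189)) - 999)*8² = (((7*(-24))*(-1/589) - 447*(-189)) - 999)*64 = ((-168*(-1/589) + 84483) - 999)*64 = ((168/589 + 84483) - 999)*64 = (49760655/589 - 999)*64 = (49172244/589)*64 = 3147023616/589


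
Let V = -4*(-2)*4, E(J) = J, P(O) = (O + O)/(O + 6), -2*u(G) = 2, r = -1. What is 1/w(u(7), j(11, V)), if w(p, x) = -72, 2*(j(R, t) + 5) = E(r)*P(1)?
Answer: -1/72 ≈ -0.013889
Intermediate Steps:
u(G) = -1 (u(G) = -1/2*2 = -1)
P(O) = 2*O/(6 + O) (P(O) = (2*O)/(6 + O) = 2*O/(6 + O))
V = 32 (V = 8*4 = 32)
j(R, t) = -36/7 (j(R, t) = -5 + (-2/(6 + 1))/2 = -5 + (-2/7)/2 = -5 + (-1*2/7)/2 = -5 + (1/2)*(-2/7) = -5 - 1/7 = -36/7)
1/w(u(7), j(11, V)) = 1/(-72) = -1/72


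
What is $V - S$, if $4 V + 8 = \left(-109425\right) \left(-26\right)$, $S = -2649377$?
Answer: $\frac{6721275}{2} \approx 3.3606 \cdot 10^{6}$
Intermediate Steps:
$V = \frac{1422521}{2}$ ($V = -2 + \frac{\left(-109425\right) \left(-26\right)}{4} = -2 + \frac{1}{4} \cdot 2845050 = -2 + \frac{1422525}{2} = \frac{1422521}{2} \approx 7.1126 \cdot 10^{5}$)
$V - S = \frac{1422521}{2} - -2649377 = \frac{1422521}{2} + 2649377 = \frac{6721275}{2}$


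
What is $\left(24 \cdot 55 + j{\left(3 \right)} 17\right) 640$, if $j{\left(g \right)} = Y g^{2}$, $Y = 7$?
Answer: $1530240$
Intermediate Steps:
$j{\left(g \right)} = 7 g^{2}$
$\left(24 \cdot 55 + j{\left(3 \right)} 17\right) 640 = \left(24 \cdot 55 + 7 \cdot 3^{2} \cdot 17\right) 640 = \left(1320 + 7 \cdot 9 \cdot 17\right) 640 = \left(1320 + 63 \cdot 17\right) 640 = \left(1320 + 1071\right) 640 = 2391 \cdot 640 = 1530240$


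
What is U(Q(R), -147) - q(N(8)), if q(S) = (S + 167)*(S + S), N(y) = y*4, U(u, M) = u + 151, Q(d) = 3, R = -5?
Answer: -12582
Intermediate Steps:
U(u, M) = 151 + u
N(y) = 4*y
q(S) = 2*S*(167 + S) (q(S) = (167 + S)*(2*S) = 2*S*(167 + S))
U(Q(R), -147) - q(N(8)) = (151 + 3) - 2*4*8*(167 + 4*8) = 154 - 2*32*(167 + 32) = 154 - 2*32*199 = 154 - 1*12736 = 154 - 12736 = -12582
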